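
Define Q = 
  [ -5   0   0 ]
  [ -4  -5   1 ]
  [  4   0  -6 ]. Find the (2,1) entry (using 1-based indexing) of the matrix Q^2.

44

Characteristic polynomial: r^3 + 16r^2 + 85r + 150 = (r + 5)^2(r + 6), so the eigenvalues are -6, -5, -5.
r=-5: eigenvector (1, 0, 4).
r=-5: eigenvector (0, 1, 0).
r=-6: eigenvector (0, 1, -1).
P = [[1, 0, 0], [0, 1, 1], [4, 0, -1]], D = diag(-5, -5, -6), P⁻¹ = [[1, 0, 0], [-4, 1, 1], [4, 0, -1]].
Q² = P·diag(25, 25, 36)·P⁻¹ = [[25, 0, 0], [44, 25, -11], [-44, 0, 36]].
The requested entry is 44.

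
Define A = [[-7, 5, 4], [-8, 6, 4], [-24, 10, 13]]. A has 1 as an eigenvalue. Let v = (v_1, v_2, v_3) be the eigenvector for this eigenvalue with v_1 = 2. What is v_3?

A − 1I = [[-8, 5, 4], [-8, 5, 4], [-24, 10, 12]].
Solving (A − 1I)v = 0 gives the eigenspace spanned by (2, 0, 4).
With v_1 = 2, v = (2, 0, 4), so v_3 = 4.

4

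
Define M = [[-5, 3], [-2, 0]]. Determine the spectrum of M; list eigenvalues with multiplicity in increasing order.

-3, -2

Characteristic polynomial: p(t) = t^2 + 5t + 6 = (t + 2)(t + 3).
Roots (with multiplicity): -3, -2.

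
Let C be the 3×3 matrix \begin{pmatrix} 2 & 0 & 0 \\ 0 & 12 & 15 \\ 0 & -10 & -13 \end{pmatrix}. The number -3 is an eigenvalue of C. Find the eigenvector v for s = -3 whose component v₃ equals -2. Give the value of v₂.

2

C + 3I = [[5, 0, 0], [0, 15, 15], [0, -10, -10]].
Solving (C + 3I)v = 0 gives the eigenspace spanned by (0, 2, -2).
With v₃ = -2, v = (0, 2, -2), so v₂ = 2.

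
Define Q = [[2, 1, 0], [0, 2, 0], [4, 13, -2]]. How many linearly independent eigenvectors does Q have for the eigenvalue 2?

Q − 2I = [[0, 1, 0], [0, 0, 0], [4, 13, -4]].
This matrix has rank 2, so its null space has dimension 3 − 2 = 1.

1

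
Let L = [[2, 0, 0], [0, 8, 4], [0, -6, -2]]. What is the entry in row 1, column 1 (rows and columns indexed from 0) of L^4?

736

Characteristic polynomial: r^3 - 8r^2 + 20r - 16 = (r - 4)(r - 2)^2, so the eigenvalues are 2, 2, 4.
r=2: eigenvector (1, 0, 0).
r=4: eigenvector (0, 1, -1).
r=2: eigenvector (1, -2, 3).
P = [[1, 0, 1], [0, 1, -2], [0, -1, 3]], D = diag(2, 4, 2), P⁻¹ = [[1, -1, -1], [0, 3, 2], [0, 1, 1]].
L⁴ = P·diag(16, 256, 16)·P⁻¹ = [[16, 0, 0], [0, 736, 480], [0, -720, -464]].
The requested entry is 736.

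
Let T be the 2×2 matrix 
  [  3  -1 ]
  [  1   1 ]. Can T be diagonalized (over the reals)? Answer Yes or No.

No

Characteristic polynomial: p(μ) = μ^2 - 4μ + 4 = (μ - 2)^2.
μ = 2 has algebraic multiplicity 2; rank(T − 2I) = 1, so geometric multiplicity = 1.
Geometric multiplicity < algebraic multiplicity, so T is not diagonalizable.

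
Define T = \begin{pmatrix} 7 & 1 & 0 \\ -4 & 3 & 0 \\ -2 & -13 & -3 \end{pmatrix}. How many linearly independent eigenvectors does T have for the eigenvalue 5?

1

T − 5I = [[2, 1, 0], [-4, -2, 0], [-2, -13, -8]].
This matrix has rank 2, so its null space has dimension 3 − 2 = 1.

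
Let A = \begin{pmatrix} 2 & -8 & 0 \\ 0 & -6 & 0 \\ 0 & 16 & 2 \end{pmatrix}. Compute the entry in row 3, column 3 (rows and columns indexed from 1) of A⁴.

Characteristic polynomial: μ^3 + 2μ^2 - 20μ + 24 = (μ - 2)^2(μ + 6), so the eigenvalues are -6, 2, 2.
μ=2: eigenvector (1, 0, 0).
μ=-6: eigenvector (1, 1, -2).
μ=2: eigenvector (0, 0, 1).
P = [[1, 1, 0], [0, 1, 0], [0, -2, 1]], D = diag(2, -6, 2), P⁻¹ = [[1, -1, 0], [0, 1, 0], [0, 2, 1]].
A⁴ = P·diag(16, 1296, 16)·P⁻¹ = [[16, 1280, 0], [0, 1296, 0], [0, -2560, 16]].
The requested entry is 16.

16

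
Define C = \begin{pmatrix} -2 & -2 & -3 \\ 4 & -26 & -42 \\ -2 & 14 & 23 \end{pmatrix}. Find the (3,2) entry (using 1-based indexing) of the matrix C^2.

-38

Characteristic polynomial: μ^3 + 5μ^2 - 2μ - 24 = (μ - 2)(μ + 3)(μ + 4), so the eigenvalues are -4, -3, 2.
μ=-3: eigenvector (1, 2, -1).
μ=2: eigenvector (0, -3, 2).
μ=-4: eigenvector (1, 4, -2).
P = [[1, 0, 1], [2, -3, 4], [-1, 2, -2]], D = diag(-3, 2, -4), P⁻¹ = [[2, -2, -3], [0, 1, 2], [-1, 2, 3]].
C² = P·diag(9, 4, 16)·P⁻¹ = [[2, 14, 21], [-28, 80, 114], [14, -38, -53]].
The requested entry is -38.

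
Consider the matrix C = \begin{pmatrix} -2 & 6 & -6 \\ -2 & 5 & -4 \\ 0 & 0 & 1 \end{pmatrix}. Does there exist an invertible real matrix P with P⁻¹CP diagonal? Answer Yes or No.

Characteristic polynomial: p(s) = s^3 - 4s^2 + 5s - 2 = (s - 2)(s - 1)^2.
s = 1 has algebraic multiplicity 2; rank(C − 1I) = 1, so geometric multiplicity = 2.
Every eigenvalue has geometric = algebraic multiplicity, so C is diagonalizable.

Yes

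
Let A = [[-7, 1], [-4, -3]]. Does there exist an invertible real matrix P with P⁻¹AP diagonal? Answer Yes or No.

No

Characteristic polynomial: p(t) = t^2 + 10t + 25 = (t + 5)^2.
t = -5 has algebraic multiplicity 2; rank(A + 5I) = 1, so geometric multiplicity = 1.
Geometric multiplicity < algebraic multiplicity, so A is not diagonalizable.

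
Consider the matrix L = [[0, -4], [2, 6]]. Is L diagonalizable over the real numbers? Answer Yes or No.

Yes

Characteristic polynomial: p(r) = r^2 - 6r + 8 = (r - 4)(r - 2).
All 2 eigenvalues are distinct, so L is diagonalizable.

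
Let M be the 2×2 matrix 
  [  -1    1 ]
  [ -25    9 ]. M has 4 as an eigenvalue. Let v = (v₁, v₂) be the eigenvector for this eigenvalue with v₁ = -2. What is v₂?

-10

M − 4I = [[-5, 1], [-25, 5]].
Solving (M − 4I)v = 0 gives the eigenspace spanned by (-2, -10).
With v₁ = -2, v = (-2, -10), so v₂ = -10.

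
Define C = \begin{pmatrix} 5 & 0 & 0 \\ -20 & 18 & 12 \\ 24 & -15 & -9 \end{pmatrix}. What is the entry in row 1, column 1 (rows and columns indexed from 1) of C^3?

Characteristic polynomial: λ^3 - 14λ^2 + 63λ - 90 = (λ - 6)(λ - 5)(λ - 3), so the eigenvalues are 3, 5, 6.
λ=5: eigenvector (1, -4, 6).
λ=6: eigenvector (0, 1, -1).
λ=3: eigenvector (0, -4, 5).
P = [[1, 0, 0], [-4, 1, -4], [6, -1, 5]], D = diag(5, 6, 3), P⁻¹ = [[1, 0, 0], [-4, 5, 4], [-2, 1, 1]].
C³ = P·diag(125, 216, 27)·P⁻¹ = [[125, 0, 0], [-1148, 972, 756], [1344, -945, -729]].
The requested entry is 125.

125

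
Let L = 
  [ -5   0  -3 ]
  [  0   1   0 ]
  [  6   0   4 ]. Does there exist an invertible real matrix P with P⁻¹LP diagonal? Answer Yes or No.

Characteristic polynomial: p(s) = s^3 - 3s + 2 = (s - 1)^2(s + 2).
s = 1 has algebraic multiplicity 2; rank(L − 1I) = 1, so geometric multiplicity = 2.
Every eigenvalue has geometric = algebraic multiplicity, so L is diagonalizable.

Yes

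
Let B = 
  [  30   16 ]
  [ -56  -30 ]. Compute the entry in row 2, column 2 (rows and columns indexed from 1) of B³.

-120

Characteristic polynomial: t^2 - 4 = (t - 2)(t + 2), so the eigenvalues are -2, 2.
t=2: eigenvector (4, -7).
t=-2: eigenvector (1, -2).
P = [[4, 1], [-7, -2]], D = diag(2, -2), P⁻¹ = [[2, 1], [-7, -4]].
B³ = P·diag(8, -8)·P⁻¹ = [[120, 64], [-224, -120]].
The requested entry is -120.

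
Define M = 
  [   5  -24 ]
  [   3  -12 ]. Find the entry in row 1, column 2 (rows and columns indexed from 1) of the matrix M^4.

Characteristic polynomial: t^2 + 7t + 12 = (t + 3)(t + 4), so the eigenvalues are -4, -3.
t=-4: eigenvector (-8, -3).
t=-3: eigenvector (3, 1).
P = [[-8, 3], [-3, 1]], D = diag(-4, -3), P⁻¹ = [[1, -3], [3, -8]].
M⁴ = P·diag(256, 81)·P⁻¹ = [[-1319, 4200], [-525, 1656]].
The requested entry is 4200.

4200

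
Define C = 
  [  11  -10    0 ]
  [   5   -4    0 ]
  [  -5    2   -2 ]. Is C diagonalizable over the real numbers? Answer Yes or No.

Characteristic polynomial: p(μ) = μ^3 - 5μ^2 - 8μ + 12 = (μ - 6)(μ - 1)(μ + 2).
All 3 eigenvalues are distinct, so C is diagonalizable.

Yes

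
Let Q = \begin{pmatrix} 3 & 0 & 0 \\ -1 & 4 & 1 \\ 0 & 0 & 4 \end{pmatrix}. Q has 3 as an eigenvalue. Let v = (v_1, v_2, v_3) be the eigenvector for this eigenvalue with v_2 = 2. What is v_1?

2

Q − 3I = [[0, 0, 0], [-1, 1, 1], [0, 0, 1]].
Solving (Q − 3I)v = 0 gives the eigenspace spanned by (2, 2, 0).
With v_2 = 2, v = (2, 2, 0), so v_1 = 2.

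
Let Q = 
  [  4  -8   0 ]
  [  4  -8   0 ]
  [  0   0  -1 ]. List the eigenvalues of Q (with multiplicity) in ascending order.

-4, -1, 0

Characteristic polynomial: p(μ) = μ^3 + 5μ^2 + 4μ = μ(μ + 1)(μ + 4).
Roots (with multiplicity): -4, -1, 0.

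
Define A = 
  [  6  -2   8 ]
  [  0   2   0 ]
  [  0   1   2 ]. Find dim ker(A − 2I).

A − 2I = [[4, -2, 8], [0, 0, 0], [0, 1, 0]].
This matrix has rank 2, so its null space has dimension 3 − 2 = 1.

1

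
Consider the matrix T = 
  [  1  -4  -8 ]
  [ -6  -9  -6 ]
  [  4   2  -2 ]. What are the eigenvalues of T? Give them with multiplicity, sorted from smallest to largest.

Characteristic polynomial: p(μ) = μ^3 + 10μ^2 + 27μ + 18 = (μ + 1)(μ + 3)(μ + 6).
Roots (with multiplicity): -6, -3, -1.

-6, -3, -1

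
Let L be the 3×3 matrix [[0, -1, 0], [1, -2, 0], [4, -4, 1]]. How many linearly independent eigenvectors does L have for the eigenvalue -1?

1

L + 1I = [[1, -1, 0], [1, -1, 0], [4, -4, 2]].
This matrix has rank 2, so its null space has dimension 3 − 2 = 1.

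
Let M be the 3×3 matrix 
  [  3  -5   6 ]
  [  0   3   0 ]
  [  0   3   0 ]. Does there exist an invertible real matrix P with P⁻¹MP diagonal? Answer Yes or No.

Characteristic polynomial: p(μ) = μ^3 - 6μ^2 + 9μ = μ(μ - 3)^2.
μ = 3 has algebraic multiplicity 2; rank(M − 3I) = 2, so geometric multiplicity = 1.
Geometric multiplicity < algebraic multiplicity, so M is not diagonalizable.

No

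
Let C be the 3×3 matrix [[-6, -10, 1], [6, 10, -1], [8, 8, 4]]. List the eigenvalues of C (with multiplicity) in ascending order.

0, 4, 4

Characteristic polynomial: p(λ) = λ^3 - 8λ^2 + 16λ = λ(λ - 4)^2.
Roots (with multiplicity): 0, 4, 4.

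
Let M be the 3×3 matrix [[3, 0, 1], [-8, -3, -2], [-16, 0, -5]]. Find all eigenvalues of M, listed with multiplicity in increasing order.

Characteristic polynomial: p(r) = r^3 + 5r^2 + 7r + 3 = (r + 1)^2(r + 3).
Roots (with multiplicity): -3, -1, -1.

-3, -1, -1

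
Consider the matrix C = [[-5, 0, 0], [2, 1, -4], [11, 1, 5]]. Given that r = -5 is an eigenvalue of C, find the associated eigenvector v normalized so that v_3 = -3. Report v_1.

3

C + 5I = [[0, 0, 0], [2, 6, -4], [11, 1, 10]].
Solving (C + 5I)v = 0 gives the eigenspace spanned by (3, -3, -3).
With v_3 = -3, v = (3, -3, -3), so v_1 = 3.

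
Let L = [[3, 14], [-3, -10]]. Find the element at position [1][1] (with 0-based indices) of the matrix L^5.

Characteristic polynomial: r^2 + 7r + 12 = (r + 3)(r + 4), so the eigenvalues are -4, -3.
r=-3: eigenvector (7, -3).
r=-4: eigenvector (-2, 1).
P = [[7, -2], [-3, 1]], D = diag(-3, -4), P⁻¹ = [[1, 2], [3, 7]].
L⁵ = P·diag(-243, -1024)·P⁻¹ = [[4443, 10934], [-2343, -5710]].
The requested entry is -5710.

-5710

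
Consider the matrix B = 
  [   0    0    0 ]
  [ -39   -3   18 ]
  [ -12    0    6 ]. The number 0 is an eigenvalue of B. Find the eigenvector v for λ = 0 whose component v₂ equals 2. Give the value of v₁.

-2

B = [[0, 0, 0], [-39, -3, 18], [-12, 0, 6]].
Solving (B)v = 0 gives the eigenspace spanned by (-2, 2, -4).
With v₂ = 2, v = (-2, 2, -4), so v₁ = -2.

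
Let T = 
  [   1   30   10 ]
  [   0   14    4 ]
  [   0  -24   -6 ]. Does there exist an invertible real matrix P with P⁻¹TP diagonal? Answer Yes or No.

Characteristic polynomial: p(λ) = λ^3 - 9λ^2 + 20λ - 12 = (λ - 6)(λ - 2)(λ - 1).
All 3 eigenvalues are distinct, so T is diagonalizable.

Yes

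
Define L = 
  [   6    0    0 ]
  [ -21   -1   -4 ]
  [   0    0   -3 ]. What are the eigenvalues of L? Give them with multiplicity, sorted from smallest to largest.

Characteristic polynomial: p(λ) = λ^3 - 2λ^2 - 21λ - 18 = (λ - 6)(λ + 1)(λ + 3).
Roots (with multiplicity): -3, -1, 6.

-3, -1, 6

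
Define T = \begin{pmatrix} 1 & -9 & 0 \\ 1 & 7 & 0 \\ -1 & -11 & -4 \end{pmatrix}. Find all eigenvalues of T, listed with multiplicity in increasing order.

Characteristic polynomial: p(s) = s^3 - 4s^2 - 16s + 64 = (s - 4)^2(s + 4).
Roots (with multiplicity): -4, 4, 4.

-4, 4, 4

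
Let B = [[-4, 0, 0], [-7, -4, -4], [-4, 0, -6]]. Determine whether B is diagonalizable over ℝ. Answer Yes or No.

No

Characteristic polynomial: p(s) = s^3 + 14s^2 + 64s + 96 = (s + 4)^2(s + 6).
s = -4 has algebraic multiplicity 2; rank(B + 4I) = 2, so geometric multiplicity = 1.
Geometric multiplicity < algebraic multiplicity, so B is not diagonalizable.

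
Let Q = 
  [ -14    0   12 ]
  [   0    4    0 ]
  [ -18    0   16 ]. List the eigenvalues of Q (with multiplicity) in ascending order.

-2, 4, 4

Characteristic polynomial: p(λ) = λ^3 - 6λ^2 + 32 = (λ - 4)^2(λ + 2).
Roots (with multiplicity): -2, 4, 4.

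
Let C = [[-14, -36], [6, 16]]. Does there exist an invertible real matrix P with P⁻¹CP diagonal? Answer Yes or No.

Yes

Characteristic polynomial: p(λ) = λ^2 - 2λ - 8 = (λ - 4)(λ + 2).
All 2 eigenvalues are distinct, so C is diagonalizable.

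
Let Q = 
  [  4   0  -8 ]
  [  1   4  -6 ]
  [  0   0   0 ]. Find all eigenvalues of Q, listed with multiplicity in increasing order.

Characteristic polynomial: p(μ) = μ^3 - 8μ^2 + 16μ = μ(μ - 4)^2.
Roots (with multiplicity): 0, 4, 4.

0, 4, 4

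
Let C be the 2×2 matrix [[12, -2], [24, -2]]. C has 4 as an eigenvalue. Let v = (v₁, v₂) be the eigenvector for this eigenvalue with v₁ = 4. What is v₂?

C − 4I = [[8, -2], [24, -6]].
Solving (C − 4I)v = 0 gives the eigenspace spanned by (4, 16).
With v₁ = 4, v = (4, 16), so v₂ = 16.

16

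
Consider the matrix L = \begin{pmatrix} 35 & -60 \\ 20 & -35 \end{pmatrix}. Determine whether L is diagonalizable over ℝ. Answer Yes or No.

Characteristic polynomial: p(t) = t^2 - 25 = (t - 5)(t + 5).
All 2 eigenvalues are distinct, so L is diagonalizable.

Yes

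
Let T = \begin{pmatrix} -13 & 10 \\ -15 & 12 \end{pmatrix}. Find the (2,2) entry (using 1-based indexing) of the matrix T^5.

582

Characteristic polynomial: λ^2 + λ - 6 = (λ - 2)(λ + 3), so the eigenvalues are -3, 2.
λ=2: eigenvector (2, 3).
λ=-3: eigenvector (1, 1).
P = [[2, 1], [3, 1]], D = diag(2, -3), P⁻¹ = [[-1, 1], [3, -2]].
T⁵ = P·diag(32, -243)·P⁻¹ = [[-793, 550], [-825, 582]].
The requested entry is 582.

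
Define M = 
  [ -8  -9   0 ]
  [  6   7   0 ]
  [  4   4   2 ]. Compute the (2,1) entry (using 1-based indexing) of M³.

18

Characteristic polynomial: t^3 - t^2 - 4t + 4 = (t - 2)(t - 1)(t + 2), so the eigenvalues are -2, 1, 2.
t=1: eigenvector (-1, 1, 0).
t=-2: eigenvector (3, -2, -1).
t=2: eigenvector (0, 0, 1).
P = [[-1, 3, 0], [1, -2, 0], [0, -1, 1]], D = diag(1, -2, 2), P⁻¹ = [[2, 3, 0], [1, 1, 0], [1, 1, 1]].
M³ = P·diag(1, -8, 8)·P⁻¹ = [[-26, -27, 0], [18, 19, 0], [16, 16, 8]].
The requested entry is 18.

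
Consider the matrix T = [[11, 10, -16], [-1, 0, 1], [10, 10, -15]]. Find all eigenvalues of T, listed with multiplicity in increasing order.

Characteristic polynomial: p(s) = s^3 + 4s^2 - 5s = s(s - 1)(s + 5).
Roots (with multiplicity): -5, 0, 1.

-5, 0, 1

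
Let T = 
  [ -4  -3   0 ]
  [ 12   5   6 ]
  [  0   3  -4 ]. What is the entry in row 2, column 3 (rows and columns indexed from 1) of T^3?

Characteristic polynomial: λ^3 + 3λ^2 - 6λ - 8 = (λ - 2)(λ + 1)(λ + 4), so the eigenvalues are -4, -1, 2.
λ=-4: eigenvector (-1, 0, 2).
λ=-1: eigenvector (-1, 1, 1).
λ=2: eigenvector (1, -2, -1).
P = [[-1, -1, 1], [0, 1, -2], [2, 1, -1]], D = diag(-4, -1, 2), P⁻¹ = [[1, 0, 1], [-4, -1, -2], [-2, -1, -1]].
T³ = P·diag(-64, -1, 8)·P⁻¹ = [[44, -9, 54], [36, 17, 18], [-108, 9, -118]].
The requested entry is 18.

18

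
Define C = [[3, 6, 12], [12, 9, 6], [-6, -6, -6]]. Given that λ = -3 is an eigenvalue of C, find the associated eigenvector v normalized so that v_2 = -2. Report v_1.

2

C + 3I = [[6, 6, 12], [12, 12, 6], [-6, -6, -3]].
Solving (C + 3I)v = 0 gives the eigenspace spanned by (2, -2, 0).
With v_2 = -2, v = (2, -2, 0), so v_1 = 2.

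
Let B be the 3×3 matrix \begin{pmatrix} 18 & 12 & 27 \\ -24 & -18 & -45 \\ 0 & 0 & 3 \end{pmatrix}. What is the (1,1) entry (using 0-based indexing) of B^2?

36

Characteristic polynomial: t^3 - 3t^2 - 36t + 108 = (t - 6)(t - 3)(t + 6), so the eigenvalues are -6, 3, 6.
t=6: eigenvector (1, -1, 0).
t=-6: eigenvector (-1, 2, 0).
t=3: eigenvector (-1, -1, 1).
P = [[1, -1, -1], [-1, 2, -1], [0, 0, 1]], D = diag(6, -6, 3), P⁻¹ = [[2, 1, 3], [1, 1, 2], [0, 0, 1]].
B² = P·diag(36, 36, 9)·P⁻¹ = [[36, 0, 27], [0, 36, 27], [0, 0, 9]].
The requested entry is 36.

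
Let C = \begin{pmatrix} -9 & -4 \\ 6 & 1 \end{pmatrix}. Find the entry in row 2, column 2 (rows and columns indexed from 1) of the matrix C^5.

5521

Characteristic polynomial: t^2 + 8t + 15 = (t + 3)(t + 5), so the eigenvalues are -5, -3.
t=-3: eigenvector (-2, 3).
t=-5: eigenvector (-1, 1).
P = [[-2, -1], [3, 1]], D = diag(-3, -5), P⁻¹ = [[1, 1], [-3, -2]].
C⁵ = P·diag(-243, -3125)·P⁻¹ = [[-8889, -5764], [8646, 5521]].
The requested entry is 5521.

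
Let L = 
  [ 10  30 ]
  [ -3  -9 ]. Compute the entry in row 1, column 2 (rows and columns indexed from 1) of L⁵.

Characteristic polynomial: μ^2 - μ = μ(μ - 1), so the eigenvalues are 0, 1.
μ=1: eigenvector (10, -3).
μ=0: eigenvector (-3, 1).
P = [[10, -3], [-3, 1]], D = diag(1, 0), P⁻¹ = [[1, 3], [3, 10]].
L⁵ = P·diag(1, 0)·P⁻¹ = [[10, 30], [-3, -9]].
The requested entry is 30.

30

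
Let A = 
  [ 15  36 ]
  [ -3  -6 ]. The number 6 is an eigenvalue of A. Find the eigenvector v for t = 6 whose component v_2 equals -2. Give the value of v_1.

A − 6I = [[9, 36], [-3, -12]].
Solving (A − 6I)v = 0 gives the eigenspace spanned by (8, -2).
With v_2 = -2, v = (8, -2), so v_1 = 8.

8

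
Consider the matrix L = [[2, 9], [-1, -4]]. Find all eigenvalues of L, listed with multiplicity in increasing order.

Characteristic polynomial: p(μ) = μ^2 + 2μ + 1 = (μ + 1)^2.
Roots (with multiplicity): -1, -1.

-1, -1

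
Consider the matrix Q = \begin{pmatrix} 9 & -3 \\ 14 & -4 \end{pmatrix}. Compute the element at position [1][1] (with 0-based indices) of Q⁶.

Characteristic polynomial: r^2 - 5r + 6 = (r - 3)(r - 2), so the eigenvalues are 2, 3.
r=2: eigenvector (3, 7).
r=3: eigenvector (1, 2).
P = [[3, 1], [7, 2]], D = diag(2, 3), P⁻¹ = [[-2, 1], [7, -3]].
Q⁶ = P·diag(64, 729)·P⁻¹ = [[4719, -1995], [9310, -3926]].
The requested entry is -3926.

-3926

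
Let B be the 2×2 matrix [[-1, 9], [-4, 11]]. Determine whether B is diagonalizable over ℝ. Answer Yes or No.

Characteristic polynomial: p(s) = s^2 - 10s + 25 = (s - 5)^2.
s = 5 has algebraic multiplicity 2; rank(B − 5I) = 1, so geometric multiplicity = 1.
Geometric multiplicity < algebraic multiplicity, so B is not diagonalizable.

No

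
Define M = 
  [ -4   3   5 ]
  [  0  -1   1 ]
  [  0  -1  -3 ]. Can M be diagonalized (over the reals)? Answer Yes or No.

No

Characteristic polynomial: p(r) = r^3 + 8r^2 + 20r + 16 = (r + 2)^2(r + 4).
r = -2 has algebraic multiplicity 2; rank(M + 2I) = 2, so geometric multiplicity = 1.
Geometric multiplicity < algebraic multiplicity, so M is not diagonalizable.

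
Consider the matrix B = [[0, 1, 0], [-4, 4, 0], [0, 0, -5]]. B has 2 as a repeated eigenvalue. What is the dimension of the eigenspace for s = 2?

1

B − 2I = [[-2, 1, 0], [-4, 2, 0], [0, 0, -7]].
This matrix has rank 2, so its null space has dimension 3 − 2 = 1.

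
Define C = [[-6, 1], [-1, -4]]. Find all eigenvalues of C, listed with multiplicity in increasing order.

Characteristic polynomial: p(λ) = λ^2 + 10λ + 25 = (λ + 5)^2.
Roots (with multiplicity): -5, -5.

-5, -5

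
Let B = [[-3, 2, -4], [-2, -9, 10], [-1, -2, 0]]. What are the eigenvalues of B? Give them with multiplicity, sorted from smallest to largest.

Characteristic polynomial: p(r) = r^3 + 12r^2 + 47r + 60 = (r + 3)(r + 4)(r + 5).
Roots (with multiplicity): -5, -4, -3.

-5, -4, -3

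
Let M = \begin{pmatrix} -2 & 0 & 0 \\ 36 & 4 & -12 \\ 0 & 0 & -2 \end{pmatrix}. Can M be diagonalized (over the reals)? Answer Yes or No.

Yes

Characteristic polynomial: p(r) = r^3 - 12r - 16 = (r - 4)(r + 2)^2.
r = -2 has algebraic multiplicity 2; rank(M + 2I) = 1, so geometric multiplicity = 2.
Every eigenvalue has geometric = algebraic multiplicity, so M is diagonalizable.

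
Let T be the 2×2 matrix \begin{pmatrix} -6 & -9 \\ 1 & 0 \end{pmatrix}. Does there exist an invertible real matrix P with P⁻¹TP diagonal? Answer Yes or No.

Characteristic polynomial: p(r) = r^2 + 6r + 9 = (r + 3)^2.
r = -3 has algebraic multiplicity 2; rank(T + 3I) = 1, so geometric multiplicity = 1.
Geometric multiplicity < algebraic multiplicity, so T is not diagonalizable.

No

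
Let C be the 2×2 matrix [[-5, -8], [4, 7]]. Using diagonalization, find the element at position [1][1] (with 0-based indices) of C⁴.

161

Characteristic polynomial: r^2 - 2r - 3 = (r - 3)(r + 1), so the eigenvalues are -1, 3.
r=3: eigenvector (-1, 1).
r=-1: eigenvector (-2, 1).
P = [[-1, -2], [1, 1]], D = diag(3, -1), P⁻¹ = [[1, 2], [-1, -1]].
C⁴ = P·diag(81, 1)·P⁻¹ = [[-79, -160], [80, 161]].
The requested entry is 161.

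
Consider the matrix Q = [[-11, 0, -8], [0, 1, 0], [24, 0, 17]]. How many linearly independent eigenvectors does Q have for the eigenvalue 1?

2

Q − 1I = [[-12, 0, -8], [0, 0, 0], [24, 0, 16]].
This matrix has rank 1, so its null space has dimension 3 − 1 = 2.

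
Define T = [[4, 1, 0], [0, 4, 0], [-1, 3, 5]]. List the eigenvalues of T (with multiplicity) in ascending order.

4, 4, 5

Characteristic polynomial: p(λ) = λ^3 - 13λ^2 + 56λ - 80 = (λ - 5)(λ - 4)^2.
Roots (with multiplicity): 4, 4, 5.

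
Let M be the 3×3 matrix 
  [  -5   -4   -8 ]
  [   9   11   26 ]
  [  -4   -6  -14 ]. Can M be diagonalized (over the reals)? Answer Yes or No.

No

Characteristic polynomial: p(r) = r^3 + 8r^2 + 21r + 18 = (r + 2)(r + 3)^2.
r = -3 has algebraic multiplicity 2; rank(M + 3I) = 2, so geometric multiplicity = 1.
Geometric multiplicity < algebraic multiplicity, so M is not diagonalizable.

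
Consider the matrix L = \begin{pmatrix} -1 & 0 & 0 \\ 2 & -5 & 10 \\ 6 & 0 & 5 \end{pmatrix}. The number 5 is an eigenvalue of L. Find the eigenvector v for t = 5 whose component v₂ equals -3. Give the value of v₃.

L − 5I = [[-6, 0, 0], [2, -10, 10], [6, 0, 0]].
Solving (L − 5I)v = 0 gives the eigenspace spanned by (0, -3, -3).
With v₂ = -3, v = (0, -3, -3), so v₃ = -3.

-3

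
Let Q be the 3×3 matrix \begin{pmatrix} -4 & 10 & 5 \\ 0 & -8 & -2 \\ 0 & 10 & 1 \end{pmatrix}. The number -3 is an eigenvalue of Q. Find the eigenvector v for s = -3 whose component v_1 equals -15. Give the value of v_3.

-15

Q + 3I = [[-1, 10, 5], [0, -5, -2], [0, 10, 4]].
Solving (Q + 3I)v = 0 gives the eigenspace spanned by (-15, 6, -15).
With v_1 = -15, v = (-15, 6, -15), so v_3 = -15.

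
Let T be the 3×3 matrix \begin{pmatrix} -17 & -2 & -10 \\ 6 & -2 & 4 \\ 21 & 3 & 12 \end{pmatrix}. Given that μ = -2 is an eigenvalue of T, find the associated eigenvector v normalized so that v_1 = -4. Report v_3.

T + 2I = [[-15, -2, -10], [6, 0, 4], [21, 3, 14]].
Solving (T + 2I)v = 0 gives the eigenspace spanned by (-4, 0, 6).
With v_1 = -4, v = (-4, 0, 6), so v_3 = 6.

6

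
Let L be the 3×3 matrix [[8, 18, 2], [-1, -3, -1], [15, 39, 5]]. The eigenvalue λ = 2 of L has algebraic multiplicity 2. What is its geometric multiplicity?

L − 2I = [[6, 18, 2], [-1, -5, -1], [15, 39, 3]].
This matrix has rank 2, so its null space has dimension 3 − 2 = 1.

1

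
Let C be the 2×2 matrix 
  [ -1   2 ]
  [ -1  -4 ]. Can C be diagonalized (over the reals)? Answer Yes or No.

Yes

Characteristic polynomial: p(s) = s^2 + 5s + 6 = (s + 2)(s + 3).
All 2 eigenvalues are distinct, so C is diagonalizable.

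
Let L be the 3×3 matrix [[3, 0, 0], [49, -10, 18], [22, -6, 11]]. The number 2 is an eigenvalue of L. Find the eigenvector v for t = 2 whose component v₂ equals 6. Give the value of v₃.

4

L − 2I = [[1, 0, 0], [49, -12, 18], [22, -6, 9]].
Solving (L − 2I)v = 0 gives the eigenspace spanned by (0, 6, 4).
With v₂ = 6, v = (0, 6, 4), so v₃ = 4.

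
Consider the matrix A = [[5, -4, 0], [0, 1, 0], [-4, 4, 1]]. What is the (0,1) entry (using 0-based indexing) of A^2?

-24

Characteristic polynomial: r^3 - 7r^2 + 11r - 5 = (r - 5)(r - 1)^2, so the eigenvalues are 1, 1, 5.
r=5: eigenvector (1, 0, -1).
r=1: eigenvector (1, 1, 0).
r=1: eigenvector (0, 0, 1).
P = [[1, 1, 0], [0, 1, 0], [-1, 0, 1]], D = diag(5, 1, 1), P⁻¹ = [[1, -1, 0], [0, 1, 0], [1, -1, 1]].
A² = P·diag(25, 1, 1)·P⁻¹ = [[25, -24, 0], [0, 1, 0], [-24, 24, 1]].
The requested entry is -24.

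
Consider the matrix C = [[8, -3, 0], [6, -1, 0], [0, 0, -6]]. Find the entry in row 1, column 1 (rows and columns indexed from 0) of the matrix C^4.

-593

Characteristic polynomial: t^3 - t^2 - 32t + 60 = (t - 5)(t - 2)(t + 6), so the eigenvalues are -6, 2, 5.
t=2: eigenvector (1, 2, 0).
t=5: eigenvector (-1, -1, 0).
t=-6: eigenvector (0, 0, 1).
P = [[1, -1, 0], [2, -1, 0], [0, 0, 1]], D = diag(2, 5, -6), P⁻¹ = [[-1, 1, 0], [-2, 1, 0], [0, 0, 1]].
C⁴ = P·diag(16, 625, 1296)·P⁻¹ = [[1234, -609, 0], [1218, -593, 0], [0, 0, 1296]].
The requested entry is -593.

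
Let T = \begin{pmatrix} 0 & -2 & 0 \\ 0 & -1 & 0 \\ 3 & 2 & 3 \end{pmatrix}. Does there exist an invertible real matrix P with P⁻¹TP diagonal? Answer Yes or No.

Yes

Characteristic polynomial: p(s) = s^3 - 2s^2 - 3s = s(s - 3)(s + 1).
All 3 eigenvalues are distinct, so T is diagonalizable.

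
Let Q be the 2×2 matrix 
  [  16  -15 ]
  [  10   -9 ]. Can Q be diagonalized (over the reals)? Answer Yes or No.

Characteristic polynomial: p(λ) = λ^2 - 7λ + 6 = (λ - 6)(λ - 1).
All 2 eigenvalues are distinct, so Q is diagonalizable.

Yes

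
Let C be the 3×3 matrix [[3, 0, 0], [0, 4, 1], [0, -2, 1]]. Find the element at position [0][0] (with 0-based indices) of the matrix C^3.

27

Characteristic polynomial: μ^3 - 8μ^2 + 21μ - 18 = (μ - 3)^2(μ - 2), so the eigenvalues are 2, 3, 3.
μ=3: eigenvector (0, -1, 1).
μ=2: eigenvector (0, -1, 2).
μ=3: eigenvector (1, 0, 0).
P = [[0, 0, 1], [-1, -1, 0], [1, 2, 0]], D = diag(3, 2, 3), P⁻¹ = [[0, -2, -1], [0, 1, 1], [1, 0, 0]].
C³ = P·diag(27, 8, 27)·P⁻¹ = [[27, 0, 0], [0, 46, 19], [0, -38, -11]].
The requested entry is 27.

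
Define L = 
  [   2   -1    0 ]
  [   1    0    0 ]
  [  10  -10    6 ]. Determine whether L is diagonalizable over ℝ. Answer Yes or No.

No

Characteristic polynomial: p(λ) = λ^3 - 8λ^2 + 13λ - 6 = (λ - 6)(λ - 1)^2.
λ = 1 has algebraic multiplicity 2; rank(L − 1I) = 2, so geometric multiplicity = 1.
Geometric multiplicity < algebraic multiplicity, so L is not diagonalizable.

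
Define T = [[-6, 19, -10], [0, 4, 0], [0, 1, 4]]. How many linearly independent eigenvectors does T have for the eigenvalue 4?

1

T − 4I = [[-10, 19, -10], [0, 0, 0], [0, 1, 0]].
This matrix has rank 2, so its null space has dimension 3 − 2 = 1.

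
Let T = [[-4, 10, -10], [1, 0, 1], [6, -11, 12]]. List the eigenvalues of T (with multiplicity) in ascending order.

Characteristic polynomial: p(r) = r^3 - 8r^2 + 13r - 6 = (r - 6)(r - 1)^2.
Roots (with multiplicity): 1, 1, 6.

1, 1, 6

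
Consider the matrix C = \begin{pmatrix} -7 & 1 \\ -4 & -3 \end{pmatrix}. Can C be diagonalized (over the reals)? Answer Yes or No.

No

Characteristic polynomial: p(s) = s^2 + 10s + 25 = (s + 5)^2.
s = -5 has algebraic multiplicity 2; rank(C + 5I) = 1, so geometric multiplicity = 1.
Geometric multiplicity < algebraic multiplicity, so C is not diagonalizable.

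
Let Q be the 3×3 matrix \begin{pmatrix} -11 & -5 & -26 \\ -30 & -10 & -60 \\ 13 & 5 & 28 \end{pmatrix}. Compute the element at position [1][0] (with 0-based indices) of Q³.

Characteristic polynomial: λ^3 - 7λ^2 + 10λ = λ(λ - 5)(λ - 2), so the eigenvalues are 0, 2, 5.
λ=5: eigenvector (1, 2, -1).
λ=0: eigenvector (1, 3, -1).
λ=2: eigenvector (2, 0, -1).
P = [[1, 1, 2], [2, 3, 0], [-1, -1, -1]], D = diag(5, 0, 2), P⁻¹ = [[-3, -1, -6], [2, 1, 4], [1, 0, 1]].
Q³ = P·diag(125, 0, 8)·P⁻¹ = [[-359, -125, -734], [-750, -250, -1500], [367, 125, 742]].
The requested entry is -750.

-750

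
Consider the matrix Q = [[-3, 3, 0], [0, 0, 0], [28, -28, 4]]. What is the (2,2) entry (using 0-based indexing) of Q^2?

Characteristic polynomial: λ^3 - λ^2 - 12λ = λ(λ - 4)(λ + 3), so the eigenvalues are -3, 0, 4.
λ=-3: eigenvector (1, 0, -4).
λ=0: eigenvector (1, 1, 0).
λ=4: eigenvector (0, 0, 1).
P = [[1, 1, 0], [0, 1, 0], [-4, 0, 1]], D = diag(-3, 0, 4), P⁻¹ = [[1, -1, 0], [0, 1, 0], [4, -4, 1]].
Q² = P·diag(9, 0, 16)·P⁻¹ = [[9, -9, 0], [0, 0, 0], [28, -28, 16]].
The requested entry is 16.

16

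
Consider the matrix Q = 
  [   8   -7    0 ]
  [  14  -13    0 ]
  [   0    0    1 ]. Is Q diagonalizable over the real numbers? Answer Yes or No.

Characteristic polynomial: p(λ) = λ^3 + 4λ^2 - 11λ + 6 = (λ - 1)^2(λ + 6).
λ = 1 has algebraic multiplicity 2; rank(Q − 1I) = 1, so geometric multiplicity = 2.
Every eigenvalue has geometric = algebraic multiplicity, so Q is diagonalizable.

Yes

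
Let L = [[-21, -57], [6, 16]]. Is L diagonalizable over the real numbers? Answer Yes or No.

Yes

Characteristic polynomial: p(s) = s^2 + 5s + 6 = (s + 2)(s + 3).
All 2 eigenvalues are distinct, so L is diagonalizable.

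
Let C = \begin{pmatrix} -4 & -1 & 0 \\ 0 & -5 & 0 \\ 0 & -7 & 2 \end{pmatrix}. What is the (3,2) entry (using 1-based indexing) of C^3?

Characteristic polynomial: μ^3 + 7μ^2 + 2μ - 40 = (μ - 2)(μ + 4)(μ + 5), so the eigenvalues are -5, -4, 2.
μ=-4: eigenvector (1, 0, 0).
μ=-5: eigenvector (1, 1, 1).
μ=2: eigenvector (0, 0, 1).
P = [[1, 1, 0], [0, 1, 0], [0, 1, 1]], D = diag(-4, -5, 2), P⁻¹ = [[1, -1, 0], [0, 1, 0], [0, -1, 1]].
C³ = P·diag(-64, -125, 8)·P⁻¹ = [[-64, -61, 0], [0, -125, 0], [0, -133, 8]].
The requested entry is -133.

-133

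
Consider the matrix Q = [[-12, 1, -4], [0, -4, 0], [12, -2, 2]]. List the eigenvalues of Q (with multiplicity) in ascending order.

-6, -4, -4

Characteristic polynomial: p(r) = r^3 + 14r^2 + 64r + 96 = (r + 4)^2(r + 6).
Roots (with multiplicity): -6, -4, -4.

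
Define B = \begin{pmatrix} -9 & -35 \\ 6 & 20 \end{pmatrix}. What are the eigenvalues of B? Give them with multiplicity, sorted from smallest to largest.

5, 6

Characteristic polynomial: p(μ) = μ^2 - 11μ + 30 = (μ - 6)(μ - 5).
Roots (with multiplicity): 5, 6.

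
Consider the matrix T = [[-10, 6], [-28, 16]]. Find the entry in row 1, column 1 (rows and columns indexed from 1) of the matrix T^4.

Characteristic polynomial: s^2 - 6s + 8 = (s - 4)(s - 2), so the eigenvalues are 2, 4.
s=2: eigenvector (1, 2).
s=4: eigenvector (3, 7).
P = [[1, 3], [2, 7]], D = diag(2, 4), P⁻¹ = [[7, -3], [-2, 1]].
T⁴ = P·diag(16, 256)·P⁻¹ = [[-1424, 720], [-3360, 1696]].
The requested entry is -1424.

-1424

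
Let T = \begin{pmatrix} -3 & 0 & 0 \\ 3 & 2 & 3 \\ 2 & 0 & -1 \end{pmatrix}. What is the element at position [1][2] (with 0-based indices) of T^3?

Characteristic polynomial: μ^3 + 2μ^2 - 5μ - 6 = (μ - 2)(μ + 1)(μ + 3), so the eigenvalues are -3, -1, 2.
μ=-3: eigenvector (1, 0, -1).
μ=2: eigenvector (0, 1, 0).
μ=-1: eigenvector (0, -1, 1).
P = [[1, 0, 0], [0, 1, -1], [-1, 0, 1]], D = diag(-3, 2, -1), P⁻¹ = [[1, 0, 0], [1, 1, 1], [1, 0, 1]].
T³ = P·diag(-27, 8, -1)·P⁻¹ = [[-27, 0, 0], [9, 8, 9], [26, 0, -1]].
The requested entry is 9.

9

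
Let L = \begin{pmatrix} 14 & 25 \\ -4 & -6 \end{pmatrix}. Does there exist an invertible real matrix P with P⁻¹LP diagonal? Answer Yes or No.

No

Characteristic polynomial: p(s) = s^2 - 8s + 16 = (s - 4)^2.
s = 4 has algebraic multiplicity 2; rank(L − 4I) = 1, so geometric multiplicity = 1.
Geometric multiplicity < algebraic multiplicity, so L is not diagonalizable.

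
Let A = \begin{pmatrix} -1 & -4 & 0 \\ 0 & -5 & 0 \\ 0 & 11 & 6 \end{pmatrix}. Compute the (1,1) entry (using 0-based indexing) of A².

Characteristic polynomial: t^3 - 31t - 30 = (t - 6)(t + 1)(t + 5), so the eigenvalues are -5, -1, 6.
t=-1: eigenvector (1, 0, 0).
t=-5: eigenvector (1, 1, -1).
t=6: eigenvector (0, 0, 1).
P = [[1, 1, 0], [0, 1, 0], [0, -1, 1]], D = diag(-1, -5, 6), P⁻¹ = [[1, -1, 0], [0, 1, 0], [0, 1, 1]].
A² = P·diag(1, 25, 36)·P⁻¹ = [[1, 24, 0], [0, 25, 0], [0, 11, 36]].
The requested entry is 25.

25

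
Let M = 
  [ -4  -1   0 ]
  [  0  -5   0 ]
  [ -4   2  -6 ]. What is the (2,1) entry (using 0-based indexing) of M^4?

Characteristic polynomial: r^3 + 15r^2 + 74r + 120 = (r + 4)(r + 5)(r + 6), so the eigenvalues are -6, -5, -4.
r=-5: eigenvector (1, 1, -2).
r=-4: eigenvector (1, 0, -2).
r=-6: eigenvector (0, 0, 1).
P = [[1, 1, 0], [1, 0, 0], [-2, -2, 1]], D = diag(-5, -4, -6), P⁻¹ = [[0, 1, 0], [1, -1, 0], [2, 0, 1]].
M⁴ = P·diag(625, 256, 1296)·P⁻¹ = [[256, 369, 0], [0, 625, 0], [2080, -738, 1296]].
The requested entry is -738.

-738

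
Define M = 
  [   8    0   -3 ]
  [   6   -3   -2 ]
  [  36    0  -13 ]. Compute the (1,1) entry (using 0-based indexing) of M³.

-27

Characteristic polynomial: μ^3 + 8μ^2 + 19μ + 12 = (μ + 1)(μ + 3)(μ + 4), so the eigenvalues are -4, -3, -1.
μ=-3: eigenvector (0, 1, 0).
μ=-1: eigenvector (1, 0, 3).
μ=-4: eigenvector (1, 2, 4).
P = [[0, 1, 1], [1, 0, 2], [0, 3, 4]], D = diag(-3, -1, -4), P⁻¹ = [[6, 1, -2], [4, 0, -1], [-3, 0, 1]].
M³ = P·diag(-27, -1, -64)·P⁻¹ = [[188, 0, -63], [222, -27, -74], [756, 0, -253]].
The requested entry is -27.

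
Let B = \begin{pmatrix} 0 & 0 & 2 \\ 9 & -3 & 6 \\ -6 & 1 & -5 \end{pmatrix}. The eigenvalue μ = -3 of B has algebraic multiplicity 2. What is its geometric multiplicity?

B + 3I = [[3, 0, 2], [9, 0, 6], [-6, 1, -2]].
This matrix has rank 2, so its null space has dimension 3 − 2 = 1.

1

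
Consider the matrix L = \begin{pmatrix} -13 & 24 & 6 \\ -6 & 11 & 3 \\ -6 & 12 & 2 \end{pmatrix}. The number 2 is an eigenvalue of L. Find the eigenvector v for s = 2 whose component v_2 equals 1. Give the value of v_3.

1

L − 2I = [[-15, 24, 6], [-6, 9, 3], [-6, 12, 0]].
Solving (L − 2I)v = 0 gives the eigenspace spanned by (2, 1, 1).
With v_2 = 1, v = (2, 1, 1), so v_3 = 1.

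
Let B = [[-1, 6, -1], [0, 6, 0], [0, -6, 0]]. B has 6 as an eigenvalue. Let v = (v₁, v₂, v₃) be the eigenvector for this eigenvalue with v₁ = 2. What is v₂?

2

B − 6I = [[-7, 6, -1], [0, 0, 0], [0, -6, -6]].
Solving (B − 6I)v = 0 gives the eigenspace spanned by (2, 2, -2).
With v₁ = 2, v = (2, 2, -2), so v₂ = 2.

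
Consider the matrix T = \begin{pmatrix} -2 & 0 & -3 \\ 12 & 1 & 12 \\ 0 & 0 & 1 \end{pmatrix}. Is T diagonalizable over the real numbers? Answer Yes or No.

Yes

Characteristic polynomial: p(μ) = μ^3 - 3μ + 2 = (μ - 1)^2(μ + 2).
μ = 1 has algebraic multiplicity 2; rank(T − 1I) = 1, so geometric multiplicity = 2.
Every eigenvalue has geometric = algebraic multiplicity, so T is diagonalizable.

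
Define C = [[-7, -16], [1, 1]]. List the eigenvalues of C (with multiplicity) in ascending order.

Characteristic polynomial: p(t) = t^2 + 6t + 9 = (t + 3)^2.
Roots (with multiplicity): -3, -3.

-3, -3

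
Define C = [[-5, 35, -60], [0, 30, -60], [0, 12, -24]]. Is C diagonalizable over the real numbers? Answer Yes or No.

Yes

Characteristic polynomial: p(r) = r^3 - r^2 - 30r = r(r - 6)(r + 5).
All 3 eigenvalues are distinct, so C is diagonalizable.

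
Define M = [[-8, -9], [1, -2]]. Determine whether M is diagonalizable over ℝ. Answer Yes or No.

No

Characteristic polynomial: p(s) = s^2 + 10s + 25 = (s + 5)^2.
s = -5 has algebraic multiplicity 2; rank(M + 5I) = 1, so geometric multiplicity = 1.
Geometric multiplicity < algebraic multiplicity, so M is not diagonalizable.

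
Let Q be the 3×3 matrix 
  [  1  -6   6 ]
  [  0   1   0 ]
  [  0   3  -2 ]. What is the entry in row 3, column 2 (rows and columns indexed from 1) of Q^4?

-15

Characteristic polynomial: μ^3 - 3μ + 2 = (μ - 1)^2(μ + 2), so the eigenvalues are -2, 1, 1.
μ=-2: eigenvector (-2, 0, 1).
μ=1: eigenvector (2, 1, 1).
μ=1: eigenvector (1, 0, 0).
P = [[-2, 2, 1], [0, 1, 0], [1, 1, 0]], D = diag(-2, 1, 1), P⁻¹ = [[0, -1, 1], [0, 1, 0], [1, -4, 2]].
Q⁴ = P·diag(16, 1, 1)·P⁻¹ = [[1, 30, -30], [0, 1, 0], [0, -15, 16]].
The requested entry is -15.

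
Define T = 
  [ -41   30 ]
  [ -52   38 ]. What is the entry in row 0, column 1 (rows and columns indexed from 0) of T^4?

-450

Characteristic polynomial: s^2 + 3s + 2 = (s + 1)(s + 2), so the eigenvalues are -2, -1.
s=-1: eigenvector (3, 4).
s=-2: eigenvector (10, 13).
P = [[3, 10], [4, 13]], D = diag(-1, -2), P⁻¹ = [[-13, 10], [4, -3]].
T⁴ = P·diag(1, 16)·P⁻¹ = [[601, -450], [780, -584]].
The requested entry is -450.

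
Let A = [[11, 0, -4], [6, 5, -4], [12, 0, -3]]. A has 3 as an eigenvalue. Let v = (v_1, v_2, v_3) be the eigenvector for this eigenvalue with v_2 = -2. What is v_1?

-2

A − 3I = [[8, 0, -4], [6, 2, -4], [12, 0, -6]].
Solving (A − 3I)v = 0 gives the eigenspace spanned by (-2, -2, -4).
With v_2 = -2, v = (-2, -2, -4), so v_1 = -2.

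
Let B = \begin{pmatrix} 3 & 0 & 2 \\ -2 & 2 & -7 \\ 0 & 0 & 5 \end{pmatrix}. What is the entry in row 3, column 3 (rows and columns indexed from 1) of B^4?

625

Characteristic polynomial: μ^3 - 10μ^2 + 31μ - 30 = (μ - 5)(μ - 3)(μ - 2), so the eigenvalues are 2, 3, 5.
μ=3: eigenvector (1, -2, 0).
μ=2: eigenvector (0, 1, 0).
μ=5: eigenvector (1, -3, 1).
P = [[1, 0, 1], [-2, 1, -3], [0, 0, 1]], D = diag(3, 2, 5), P⁻¹ = [[1, 0, -1], [2, 1, 1], [0, 0, 1]].
B⁴ = P·diag(81, 16, 625)·P⁻¹ = [[81, 0, 544], [-130, 16, -1697], [0, 0, 625]].
The requested entry is 625.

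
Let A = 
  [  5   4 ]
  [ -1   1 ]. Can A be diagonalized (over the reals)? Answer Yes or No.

Characteristic polynomial: p(λ) = λ^2 - 6λ + 9 = (λ - 3)^2.
λ = 3 has algebraic multiplicity 2; rank(A − 3I) = 1, so geometric multiplicity = 1.
Geometric multiplicity < algebraic multiplicity, so A is not diagonalizable.

No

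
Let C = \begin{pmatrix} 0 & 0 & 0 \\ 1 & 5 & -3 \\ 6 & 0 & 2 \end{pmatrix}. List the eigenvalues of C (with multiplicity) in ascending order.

0, 2, 5

Characteristic polynomial: p(r) = r^3 - 7r^2 + 10r = r(r - 5)(r - 2).
Roots (with multiplicity): 0, 2, 5.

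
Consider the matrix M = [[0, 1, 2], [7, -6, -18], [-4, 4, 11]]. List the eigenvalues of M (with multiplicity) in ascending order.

Characteristic polynomial: p(r) = r^3 - 5r^2 + 7r - 3 = (r - 3)(r - 1)^2.
Roots (with multiplicity): 1, 1, 3.

1, 1, 3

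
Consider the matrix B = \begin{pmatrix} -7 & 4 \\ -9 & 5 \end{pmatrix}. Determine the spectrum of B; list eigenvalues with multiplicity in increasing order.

Characteristic polynomial: p(μ) = μ^2 + 2μ + 1 = (μ + 1)^2.
Roots (with multiplicity): -1, -1.

-1, -1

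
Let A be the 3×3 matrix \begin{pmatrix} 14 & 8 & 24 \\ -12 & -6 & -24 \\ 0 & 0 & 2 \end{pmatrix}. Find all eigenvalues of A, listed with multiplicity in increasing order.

Characteristic polynomial: p(μ) = μ^3 - 10μ^2 + 28μ - 24 = (μ - 6)(μ - 2)^2.
Roots (with multiplicity): 2, 2, 6.

2, 2, 6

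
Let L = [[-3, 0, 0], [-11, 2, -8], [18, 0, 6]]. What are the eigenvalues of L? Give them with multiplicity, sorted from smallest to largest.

-3, 2, 6

Characteristic polynomial: p(r) = r^3 - 5r^2 - 12r + 36 = (r - 6)(r - 2)(r + 3).
Roots (with multiplicity): -3, 2, 6.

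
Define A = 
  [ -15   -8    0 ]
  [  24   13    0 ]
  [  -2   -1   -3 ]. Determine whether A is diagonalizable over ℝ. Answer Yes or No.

Characteristic polynomial: p(t) = t^3 + 5t^2 + 3t - 9 = (t - 1)(t + 3)^2.
t = -3 has algebraic multiplicity 2; rank(A + 3I) = 2, so geometric multiplicity = 1.
Geometric multiplicity < algebraic multiplicity, so A is not diagonalizable.

No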